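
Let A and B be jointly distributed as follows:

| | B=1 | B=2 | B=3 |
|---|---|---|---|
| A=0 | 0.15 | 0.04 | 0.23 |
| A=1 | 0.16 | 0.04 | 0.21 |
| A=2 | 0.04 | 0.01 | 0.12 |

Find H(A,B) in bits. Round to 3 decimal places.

H(A,B) = −Σ p(x,y)·log₂ p(x,y) over all 9 cells.
  cell (0,1): −0.15·log₂0.15 = 0.4105
  cell (0,2): −0.04·log₂0.04 = 0.1858
  cell (0,3): −0.23·log₂0.23 = 0.4877
  cell (1,1): −0.16·log₂0.16 = 0.4230
  cell (1,2): −0.04·log₂0.04 = 0.1858
  cell (1,3): −0.21·log₂0.21 = 0.4728
  cell (2,1): −0.04·log₂0.04 = 0.1858
  cell (2,2): −0.01·log₂0.01 = 0.0664
  cell (2,3): −0.12·log₂0.12 = 0.3671
Sum = 2.785 bits.

2.785 bits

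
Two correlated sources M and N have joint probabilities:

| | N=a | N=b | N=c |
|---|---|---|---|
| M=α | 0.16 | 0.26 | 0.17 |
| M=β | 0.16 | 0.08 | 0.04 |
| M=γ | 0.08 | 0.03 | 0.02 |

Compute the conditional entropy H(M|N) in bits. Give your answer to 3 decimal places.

Chain rule: H(M|N) = H(M,N) − H(N).
Marginals: p(M) = (0.5900, 0.2800, 0.1300), p(N) = (0.4000, 0.3700, 0.2300).
H(M,N) = 2.8193 bits; H(N) = 1.5472 bits.
H(M|N) = 2.8193 − 1.5472 = 1.272 bits.

1.272 bits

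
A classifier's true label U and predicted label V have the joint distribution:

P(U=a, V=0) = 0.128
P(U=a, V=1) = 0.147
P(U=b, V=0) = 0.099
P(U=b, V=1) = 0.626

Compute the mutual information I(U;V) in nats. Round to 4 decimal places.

Marginals: p(U) = (0.2750, 0.7250), p(V) = (0.2270, 0.7730).
I(U;V) = H(U) + H(V) − H(U,V).
H(U) = 0.5882, H(V) = 0.5356, H(U,V) = 1.0672.
I(U;V) = 0.5882 + 0.5356 − 1.0672 = 0.0566 nats.

0.0566 nats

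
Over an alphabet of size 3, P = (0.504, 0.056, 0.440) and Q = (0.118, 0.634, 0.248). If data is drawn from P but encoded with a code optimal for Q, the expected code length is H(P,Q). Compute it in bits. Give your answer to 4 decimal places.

2.4758 bits

H(P,Q) = −Σ p·log₂ q.
  −0.504·log₂(0.118) = 1.55390
  −0.056·log₂(0.634) = 0.03682
  −0.440·log₂(0.248) = 0.88510
H(P,Q) = 2.4758 bits.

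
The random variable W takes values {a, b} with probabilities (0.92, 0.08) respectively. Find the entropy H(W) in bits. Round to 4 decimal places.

0.4022 bits

H(W) = −Σ p·log₂ p.
  −(0.92)·log₂(0.92) = 0.11067
  −(0.08)·log₂(0.08) = 0.29151
Sum: 0.11067 + 0.29151 = 0.4022 bits.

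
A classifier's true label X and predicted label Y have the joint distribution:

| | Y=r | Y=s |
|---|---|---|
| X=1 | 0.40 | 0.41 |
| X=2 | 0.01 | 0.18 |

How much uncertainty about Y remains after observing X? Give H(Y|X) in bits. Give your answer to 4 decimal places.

0.8664 bits

Marginals: p(X) = (0.8100, 0.1900), p(Y) = (0.4100, 0.5900).
H(Y|X) = Σ p(X) · H(Y|X=·).
  X=1: p=0.8100, H(Y|X=1) = 0.9999
  X=2: p=0.1900, H(Y|X=2) = 0.2975
Weighted sum = 0.8664 bits.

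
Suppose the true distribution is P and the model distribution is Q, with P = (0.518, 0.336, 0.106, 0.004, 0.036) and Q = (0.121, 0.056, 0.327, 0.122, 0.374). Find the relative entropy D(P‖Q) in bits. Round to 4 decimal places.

1.6417 bits

D(P‖Q) = Σ p·log₂(p/q).
  0.518·log₂(0.518/0.121) = 1.08674
  0.336·log₂(0.336/0.056) = 0.86855
  0.106·log₂(0.106/0.327) = -0.17227
  0.004·log₂(0.004/0.122) = -0.01972
  0.036·log₂(0.036/0.374) = -0.12157
D(P‖Q) = 1.6417 bits.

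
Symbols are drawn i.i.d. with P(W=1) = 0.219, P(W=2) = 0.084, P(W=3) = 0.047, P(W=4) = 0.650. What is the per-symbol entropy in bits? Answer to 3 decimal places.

H(W) = −Σ p·log₂ p.
  −(0.219)·log₂(0.219) = 0.4798
  −(0.084)·log₂(0.084) = 0.3002
  −(0.047)·log₂(0.047) = 0.2073
  −(0.650)·log₂(0.650) = 0.4040
Sum: 0.4798 + 0.3002 + 0.2073 + 0.4040 = 1.391 bits.

1.391 bits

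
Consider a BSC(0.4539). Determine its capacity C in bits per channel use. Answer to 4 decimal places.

Binary symmetric channel: C = 1 − h₂(ε) where h₂ is the binary entropy function.
h₂(0.4539) = −0.4539·log₂0.4539 − 0.5461·log₂0.5461 = 0.9939.
C = 1 − 0.9939 = 0.0061 bits per channel use.

0.0061 bits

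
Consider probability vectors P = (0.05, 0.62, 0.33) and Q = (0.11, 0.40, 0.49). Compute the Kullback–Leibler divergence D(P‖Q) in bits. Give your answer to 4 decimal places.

0.1469 bits

D(P‖Q) = Σ p·log₂(p/q).
  0.05·log₂(0.05/0.11) = -0.05688
  0.62·log₂(0.62/0.40) = 0.39201
  0.33·log₂(0.33/0.49) = -0.18820
D(P‖Q) = 0.1469 bits.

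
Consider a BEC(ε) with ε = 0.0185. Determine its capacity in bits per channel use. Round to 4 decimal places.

Binary erasure channel: capacity C = 1 − ε.
C = 1 − 0.0185 = 0.9815 bits per channel use.

0.9815 bits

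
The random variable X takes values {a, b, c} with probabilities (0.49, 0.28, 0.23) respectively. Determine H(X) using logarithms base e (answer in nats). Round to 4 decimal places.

H(X) = −Σ p·ln p.
  −(0.49)·ln(0.49) = 0.34954
  −(0.28)·ln(0.28) = 0.35643
  −(0.23)·ln(0.23) = 0.33803
Sum: 0.34954 + 0.35643 + 0.33803 = 1.0440 nats.

1.0440 nats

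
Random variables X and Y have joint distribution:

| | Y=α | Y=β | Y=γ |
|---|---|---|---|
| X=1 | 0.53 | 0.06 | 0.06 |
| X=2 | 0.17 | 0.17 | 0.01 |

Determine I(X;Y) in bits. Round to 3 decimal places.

Marginals: p(X) = (0.6500, 0.3500), p(Y) = (0.7000, 0.2300, 0.0700).
I(X;Y) = Σ p(x,y)·log₂[p(x,y)/(p(x)p(y))].
  (1,α): 0.53·log₂(1.1648) = 0.1167
  (1,β): 0.06·log₂(0.4013) = -0.0790
  (1,γ): 0.06·log₂(1.3187) = 0.0239
  (2,α): 0.17·log₂(0.6939) = -0.0896
  (2,β): 0.17·log₂(2.1118) = 0.1833
  (2,γ): 0.01·log₂(0.4082) = -0.0129
Sum = 0.142 bits.

0.142 bits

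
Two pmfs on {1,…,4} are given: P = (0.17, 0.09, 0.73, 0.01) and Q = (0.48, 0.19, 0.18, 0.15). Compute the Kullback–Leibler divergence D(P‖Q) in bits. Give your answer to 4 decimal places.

1.0839 bits

D(P‖Q) = Σ p·log₂(p/q).
  0.17·log₂(0.17/0.48) = -0.25457
  0.09·log₂(0.09/0.19) = -0.09702
  0.73·log₂(0.73/0.18) = 1.47453
  0.01·log₂(0.01/0.15) = -0.03907
D(P‖Q) = 1.0839 bits.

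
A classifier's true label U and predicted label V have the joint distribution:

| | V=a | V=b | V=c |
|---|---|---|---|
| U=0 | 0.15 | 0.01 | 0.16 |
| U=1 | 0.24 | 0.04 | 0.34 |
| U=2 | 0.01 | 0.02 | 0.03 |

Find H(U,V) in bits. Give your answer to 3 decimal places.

H(U,V) = −Σ p(x,y)·log₂ p(x,y) over all 9 cells.
  cell (0,a): −0.15·log₂0.15 = 0.4105
  cell (0,b): −0.01·log₂0.01 = 0.0664
  cell (0,c): −0.16·log₂0.16 = 0.4230
  cell (1,a): −0.24·log₂0.24 = 0.4941
  cell (1,b): −0.04·log₂0.04 = 0.1858
  cell (1,c): −0.34·log₂0.34 = 0.5292
  cell (2,a): −0.01·log₂0.01 = 0.0664
  cell (2,b): −0.02·log₂0.02 = 0.1129
  cell (2,c): −0.03·log₂0.03 = 0.1518
Sum = 2.440 bits.

2.440 bits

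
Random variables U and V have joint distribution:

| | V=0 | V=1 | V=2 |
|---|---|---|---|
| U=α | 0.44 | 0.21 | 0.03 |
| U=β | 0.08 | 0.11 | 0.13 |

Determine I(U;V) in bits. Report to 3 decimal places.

0.174 bits

Marginals: p(U) = (0.6800, 0.3200), p(V) = (0.5200, 0.3200, 0.1600).
I(U;V) = H(U) + H(V) − H(U,V).
H(U) = 0.9044, H(V) = 1.4396, H(U,V) = 2.1702.
I(U;V) = 0.9044 + 1.4396 − 2.1702 = 0.174 bits.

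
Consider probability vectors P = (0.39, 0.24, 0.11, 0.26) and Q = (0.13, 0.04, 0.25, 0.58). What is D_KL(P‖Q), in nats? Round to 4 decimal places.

D(P‖Q) = Σ p·ln(p/q).
  0.39·ln(0.39/0.13) = 0.42846
  0.24·ln(0.24/0.04) = 0.43002
  0.11·ln(0.11/0.25) = -0.09031
  0.26·ln(0.26/0.58) = -0.20861
D(P‖Q) = 0.5596 nats.

0.5596 nats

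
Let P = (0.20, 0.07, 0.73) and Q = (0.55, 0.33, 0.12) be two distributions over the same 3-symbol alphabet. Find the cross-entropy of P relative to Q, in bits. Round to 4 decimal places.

2.5175 bits

H(P,Q) = −Σ p·log₂ q.
  −0.20·log₂(0.55) = 0.17250
  −0.07·log₂(0.33) = 0.11196
  −0.73·log₂(0.12) = 2.23299
H(P,Q) = 2.5175 bits.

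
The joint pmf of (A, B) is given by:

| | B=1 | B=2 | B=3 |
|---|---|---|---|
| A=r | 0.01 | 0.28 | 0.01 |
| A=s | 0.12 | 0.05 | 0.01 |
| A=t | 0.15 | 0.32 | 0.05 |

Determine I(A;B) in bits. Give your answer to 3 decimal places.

0.194 bits

Marginals: p(A) = (0.3000, 0.1800, 0.5200), p(B) = (0.2800, 0.6500, 0.0700).
I(A;B) = Σ p(x,y)·log₂[p(x,y)/(p(x)p(y))].
  (r,1): 0.01·log₂(0.1190) = -0.0307
  (r,2): 0.28·log₂(1.4359) = 0.1461
  (r,3): 0.01·log₂(0.4762) = -0.0107
  (s,1): 0.12·log₂(2.3810) = 0.1502
  (s,2): 0.05·log₂(0.4274) = -0.0613
  (s,3): 0.01·log₂(0.7937) = -0.0033
  (t,1): 0.15·log₂(1.0302) = 0.0064
  (t,2): 0.32·log₂(0.9467) = -0.0253
  (t,3): 0.05·log₂(1.3736) = 0.0229
Sum = 0.194 bits.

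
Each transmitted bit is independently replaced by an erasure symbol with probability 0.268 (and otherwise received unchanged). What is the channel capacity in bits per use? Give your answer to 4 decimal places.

Binary erasure channel: capacity C = 1 − ε.
C = 1 − 0.268 = 0.7320 bits per channel use.

0.7320 bits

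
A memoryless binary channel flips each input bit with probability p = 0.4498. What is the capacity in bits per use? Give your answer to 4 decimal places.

Binary symmetric channel: C = 1 − h₂(ε) where h₂ is the binary entropy function.
h₂(0.4498) = −0.4498·log₂0.4498 − 0.5502·log₂0.5502 = 0.9927.
C = 1 − 0.9927 = 0.0073 bits per channel use.

0.0073 bits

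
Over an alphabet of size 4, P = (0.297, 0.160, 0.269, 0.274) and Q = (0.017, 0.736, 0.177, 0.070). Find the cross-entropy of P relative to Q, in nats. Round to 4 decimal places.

2.4536 nats

H(P,Q) = −Σ p·ln q.
  −0.297·ln(0.017) = 1.21014
  −0.160·ln(0.736) = 0.04904
  −0.269·ln(0.177) = 0.46580
  −0.274·ln(0.070) = 0.72864
H(P,Q) = 2.4536 nats.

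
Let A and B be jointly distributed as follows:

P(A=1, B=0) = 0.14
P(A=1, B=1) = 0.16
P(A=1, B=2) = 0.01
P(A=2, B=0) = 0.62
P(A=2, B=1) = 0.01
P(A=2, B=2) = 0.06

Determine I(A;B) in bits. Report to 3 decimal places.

Marginals: p(A) = (0.3100, 0.6900), p(B) = (0.7600, 0.1700, 0.0700).
I(A;B) = Σ p(x,y)·log₂[p(x,y)/(p(x)p(y))].
  (1,0): 0.14·log₂(0.5942) = -0.1051
  (1,1): 0.16·log₂(3.0361) = 0.2564
  (1,2): 0.01·log₂(0.4608) = -0.0112
  (2,0): 0.62·log₂(1.1823) = 0.1498
  (2,1): 0.01·log₂(0.0853) = -0.0355
  (2,2): 0.06·log₂(1.2422) = 0.0188
Sum = 0.273 bits.

0.273 bits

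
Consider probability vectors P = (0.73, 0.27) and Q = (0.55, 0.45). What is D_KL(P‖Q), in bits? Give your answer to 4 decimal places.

D(P‖Q) = Σ p·log₂(p/q).
  0.73·log₂(0.73/0.55) = 0.29818
  0.27·log₂(0.27/0.45) = -0.19898
D(P‖Q) = 0.0992 bits.

0.0992 bits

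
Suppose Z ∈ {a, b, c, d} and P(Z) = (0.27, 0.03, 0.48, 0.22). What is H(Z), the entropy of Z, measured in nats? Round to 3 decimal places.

H(Z) = −Σ p·ln p.
  −(0.27)·ln(0.27) = 0.3535
  −(0.03)·ln(0.03) = 0.1052
  −(0.48)·ln(0.48) = 0.3523
  −(0.22)·ln(0.22) = 0.3331
Sum: 0.3535 + 0.1052 + 0.3523 + 0.3331 = 1.144 nats.

1.144 nats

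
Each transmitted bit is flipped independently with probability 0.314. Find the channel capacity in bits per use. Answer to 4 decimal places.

Binary symmetric channel: C = 1 − h₂(ε) where h₂ is the binary entropy function.
h₂(0.314) = −0.314·log₂0.314 − 0.686·log₂0.686 = 0.8977.
C = 1 − 0.8977 = 0.1023 bits per channel use.

0.1023 bits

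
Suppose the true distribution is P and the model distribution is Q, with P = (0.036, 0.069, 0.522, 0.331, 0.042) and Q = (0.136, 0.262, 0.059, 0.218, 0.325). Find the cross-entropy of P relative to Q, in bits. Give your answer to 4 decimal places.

3.1639 bits

H(P,Q) = −Σ p·log₂ q.
  −0.036·log₂(0.136) = 0.10362
  −0.069·log₂(0.262) = 0.13333
  −0.522·log₂(0.059) = 2.13140
  −0.331·log₂(0.218) = 0.72741
  −0.042·log₂(0.325) = 0.06810
H(P,Q) = 3.1639 bits.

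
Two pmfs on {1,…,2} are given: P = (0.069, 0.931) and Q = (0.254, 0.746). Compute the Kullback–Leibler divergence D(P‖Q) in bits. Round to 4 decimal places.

D(P‖Q) = Σ p·log₂(p/q).
  0.069·log₂(0.069/0.254) = -0.12973
  0.931·log₂(0.931/0.746) = 0.29755
D(P‖Q) = 0.1678 bits.

0.1678 bits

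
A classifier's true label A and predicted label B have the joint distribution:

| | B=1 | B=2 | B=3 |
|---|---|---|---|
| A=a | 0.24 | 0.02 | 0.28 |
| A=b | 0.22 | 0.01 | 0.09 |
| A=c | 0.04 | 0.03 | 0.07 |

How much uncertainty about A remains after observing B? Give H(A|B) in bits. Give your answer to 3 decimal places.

Marginals: p(A) = (0.5400, 0.3200, 0.1400), p(B) = (0.5000, 0.0600, 0.4400).
H(A|B) = Σ p(B) · H(A|B=·).
  B=1: p=0.5000, H(A|B=1) = 1.3209
  B=2: p=0.0600, H(A|B=2) = 1.4591
  B=3: p=0.4400, H(A|B=3) = 1.3052
Weighted sum = 1.322 bits.

1.322 bits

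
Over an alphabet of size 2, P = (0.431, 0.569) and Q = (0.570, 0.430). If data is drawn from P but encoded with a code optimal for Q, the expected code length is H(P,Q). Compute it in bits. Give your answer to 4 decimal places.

1.0423 bits

H(P,Q) = −Σ p·log₂ q.
  −0.431·log₂(0.570) = 0.34953
  −0.569·log₂(0.430) = 0.69281
H(P,Q) = 1.0423 bits.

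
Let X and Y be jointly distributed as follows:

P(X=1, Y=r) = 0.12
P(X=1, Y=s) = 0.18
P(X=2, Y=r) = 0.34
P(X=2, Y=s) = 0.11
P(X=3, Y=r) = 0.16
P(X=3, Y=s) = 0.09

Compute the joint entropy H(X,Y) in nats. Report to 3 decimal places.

H(X,Y) = −Σ p(x,y)·ln p(x,y) over all 6 cells.
  cell (1,r): −0.12·ln0.12 = 0.2544
  cell (1,s): −0.18·ln0.18 = 0.3087
  cell (2,r): −0.34·ln0.34 = 0.3668
  cell (2,s): −0.11·ln0.11 = 0.2428
  cell (3,r): −0.16·ln0.16 = 0.2932
  cell (3,s): −0.09·ln0.09 = 0.2167
Sum = 1.683 nats.

1.683 nats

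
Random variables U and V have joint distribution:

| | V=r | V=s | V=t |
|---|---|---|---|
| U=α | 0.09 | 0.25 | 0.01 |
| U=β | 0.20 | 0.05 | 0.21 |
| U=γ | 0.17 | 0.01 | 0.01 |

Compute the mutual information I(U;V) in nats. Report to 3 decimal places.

0.296 nats

Marginals: p(U) = (0.3500, 0.4600, 0.1900), p(V) = (0.4600, 0.3100, 0.2300).
I(U;V) = Σ p(x,y)·ln[p(x,y)/(p(x)p(y))].
  (α,r): 0.09·ln(0.5590) = -0.0523
  (α,s): 0.25·ln(2.3041) = 0.2087
  (α,t): 0.01·ln(0.1242) = -0.0209
  (β,r): 0.20·ln(0.9452) = -0.0113
  (β,s): 0.05·ln(0.3506) = -0.0524
  (β,t): 0.21·ln(1.9849) = 0.1440
  (γ,r): 0.17·ln(1.9451) = 0.1131
  (γ,s): 0.01·ln(0.1698) = -0.0177
  (γ,t): 0.01·ln(0.2288) = -0.0147
Sum = 0.296 nats.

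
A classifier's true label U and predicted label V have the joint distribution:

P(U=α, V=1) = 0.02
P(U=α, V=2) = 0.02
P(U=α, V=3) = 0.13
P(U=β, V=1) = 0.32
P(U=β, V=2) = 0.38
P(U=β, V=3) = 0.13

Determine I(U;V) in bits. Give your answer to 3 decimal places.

0.173 bits

Marginals: p(U) = (0.1700, 0.8300), p(V) = (0.3400, 0.4000, 0.2600).
I(U;V) = Σ p(x,y)·log₂[p(x,y)/(p(x)p(y))].
  (α,1): 0.02·log₂(0.3460) = -0.0306
  (α,2): 0.02·log₂(0.2941) = -0.0353
  (α,3): 0.13·log₂(2.9412) = 0.2023
  (β,1): 0.32·log₂(1.1339) = 0.0580
  (β,2): 0.38·log₂(1.1446) = 0.0740
  (β,3): 0.13·log₂(0.6024) = -0.0951
Sum = 0.173 bits.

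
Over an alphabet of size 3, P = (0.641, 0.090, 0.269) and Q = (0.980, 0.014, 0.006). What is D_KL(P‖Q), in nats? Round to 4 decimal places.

0.9183 nats

D(P‖Q) = Σ p·ln(p/q).
  0.641·ln(0.641/0.980) = -0.27212
  0.090·ln(0.090/0.014) = 0.16747
  0.269·ln(0.269/0.006) = 1.02299
D(P‖Q) = 0.9183 nats.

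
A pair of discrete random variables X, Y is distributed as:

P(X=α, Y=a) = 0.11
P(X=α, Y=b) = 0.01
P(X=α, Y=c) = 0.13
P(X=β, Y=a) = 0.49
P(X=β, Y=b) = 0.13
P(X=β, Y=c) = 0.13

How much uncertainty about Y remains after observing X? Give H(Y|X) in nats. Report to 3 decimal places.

0.872 nats

Chain rule: H(Y|X) = H(X,Y) − H(X).
Marginals: p(X) = (0.2500, 0.7500), p(Y) = (0.6000, 0.1400, 0.2600).
H(X,Y) = 1.4341 nats; H(X) = 0.5623 nats.
H(Y|X) = 1.4341 − 0.5623 = 0.872 nats.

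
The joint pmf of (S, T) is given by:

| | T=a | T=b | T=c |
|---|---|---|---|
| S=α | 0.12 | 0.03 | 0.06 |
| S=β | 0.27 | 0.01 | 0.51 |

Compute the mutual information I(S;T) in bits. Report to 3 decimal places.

0.085 bits

Marginals: p(S) = (0.2100, 0.7900), p(T) = (0.3900, 0.0400, 0.5700).
I(S;T) = Σ p(x,y)·log₂[p(x,y)/(p(x)p(y))].
  (α,a): 0.12·log₂(1.4652) = 0.0661
  (α,b): 0.03·log₂(3.5714) = 0.0551
  (α,c): 0.06·log₂(0.5013) = -0.0598
  (β,a): 0.27·log₂(0.8763) = -0.0514
  (β,b): 0.01·log₂(0.3165) = -0.0166
  (β,c): 0.51·log₂(1.1326) = 0.0916
Sum = 0.085 bits.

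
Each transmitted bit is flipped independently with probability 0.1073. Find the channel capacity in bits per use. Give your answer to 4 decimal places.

Binary symmetric channel: C = 1 − h₂(ε) where h₂ is the binary entropy function.
h₂(0.1073) = −0.1073·log₂0.1073 − 0.8927·log₂0.8927 = 0.4917.
C = 1 − 0.4917 = 0.5083 bits per channel use.

0.5083 bits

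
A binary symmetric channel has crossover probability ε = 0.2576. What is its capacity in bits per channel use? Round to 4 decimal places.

0.1769 bits

Binary symmetric channel: C = 1 − h₂(ε) where h₂ is the binary entropy function.
h₂(0.2576) = −0.2576·log₂0.2576 − 0.7424·log₂0.7424 = 0.8231.
C = 1 − 0.8231 = 0.1769 bits per channel use.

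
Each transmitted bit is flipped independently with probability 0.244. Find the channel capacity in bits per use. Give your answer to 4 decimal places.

0.1984 bits

Binary symmetric channel: C = 1 − h₂(ε) where h₂ is the binary entropy function.
h₂(0.244) = −0.244·log₂0.244 − 0.756·log₂0.756 = 0.8016.
C = 1 − 0.8016 = 0.1984 bits per channel use.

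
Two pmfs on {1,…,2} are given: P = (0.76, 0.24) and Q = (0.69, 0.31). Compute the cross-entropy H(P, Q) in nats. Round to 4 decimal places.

0.5631 nats

H(P,Q) = −Σ p·ln q.
  −0.76·ln(0.69) = 0.28201
  −0.24·ln(0.31) = 0.28108
H(P,Q) = 0.5631 nats.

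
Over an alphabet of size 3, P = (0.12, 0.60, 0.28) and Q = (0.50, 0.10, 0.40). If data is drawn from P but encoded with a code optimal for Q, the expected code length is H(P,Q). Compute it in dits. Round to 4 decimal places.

0.7475 dits

H(P,Q) = −Σ p·log₁₀ q.
  −0.12·log₁₀(0.50) = 0.03612
  −0.60·log₁₀(0.10) = 0.60000
  −0.28·log₁₀(0.40) = 0.11142
H(P,Q) = 0.7475 dits.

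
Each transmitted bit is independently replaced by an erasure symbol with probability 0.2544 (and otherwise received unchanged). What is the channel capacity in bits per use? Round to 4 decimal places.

Binary erasure channel: capacity C = 1 − ε.
C = 1 − 0.2544 = 0.7456 bits per channel use.

0.7456 bits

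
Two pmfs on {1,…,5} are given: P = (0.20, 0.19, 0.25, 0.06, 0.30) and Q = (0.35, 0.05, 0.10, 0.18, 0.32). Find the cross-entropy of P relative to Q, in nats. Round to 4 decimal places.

1.7995 nats

H(P,Q) = −Σ p·ln q.
  −0.20·ln(0.35) = 0.20996
  −0.19·ln(0.05) = 0.56919
  −0.25·ln(0.10) = 0.57565
  −0.06·ln(0.18) = 0.10289
  −0.30·ln(0.32) = 0.34183
H(P,Q) = 1.7995 nats.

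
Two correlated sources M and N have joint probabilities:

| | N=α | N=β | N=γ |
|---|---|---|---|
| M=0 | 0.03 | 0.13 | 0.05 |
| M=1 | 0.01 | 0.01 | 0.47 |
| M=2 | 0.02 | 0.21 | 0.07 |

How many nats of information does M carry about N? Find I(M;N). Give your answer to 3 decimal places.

Marginals: p(M) = (0.2100, 0.4900, 0.3000), p(N) = (0.0600, 0.3500, 0.5900).
I(M;N) = Σ p(x,y)·ln[p(x,y)/(p(x)p(y))].
  (0,α): 0.03·ln(2.3810) = 0.0260
  (0,β): 0.13·ln(1.7687) = 0.0741
  (0,γ): 0.05·ln(0.4036) = -0.0454
  (1,α): 0.01·ln(0.3401) = -0.0108
  (1,β): 0.01·ln(0.0583) = -0.0284
  (1,γ): 0.47·ln(1.6257) = 0.2284
  (2,α): 0.02·ln(1.1111) = 0.0021
  (2,β): 0.21·ln(2.0000) = 0.1456
  (2,γ): 0.07·ln(0.3955) = -0.0649
Sum = 0.327 nats.

0.327 nats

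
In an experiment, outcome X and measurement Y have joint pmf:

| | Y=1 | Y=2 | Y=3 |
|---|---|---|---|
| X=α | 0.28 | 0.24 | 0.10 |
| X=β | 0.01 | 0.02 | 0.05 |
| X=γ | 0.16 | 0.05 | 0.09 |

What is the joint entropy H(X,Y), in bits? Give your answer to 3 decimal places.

2.688 bits

H(X,Y) = −Σ p(x,y)·log₂ p(x,y) over all 9 cells.
  cell (α,1): −0.28·log₂0.28 = 0.5142
  cell (α,2): −0.24·log₂0.24 = 0.4941
  cell (α,3): −0.10·log₂0.10 = 0.3322
  cell (β,1): −0.01·log₂0.01 = 0.0664
  cell (β,2): −0.02·log₂0.02 = 0.1129
  cell (β,3): −0.05·log₂0.05 = 0.2161
  cell (γ,1): −0.16·log₂0.16 = 0.4230
  cell (γ,2): −0.05·log₂0.05 = 0.2161
  cell (γ,3): −0.09·log₂0.09 = 0.3127
Sum = 2.688 bits.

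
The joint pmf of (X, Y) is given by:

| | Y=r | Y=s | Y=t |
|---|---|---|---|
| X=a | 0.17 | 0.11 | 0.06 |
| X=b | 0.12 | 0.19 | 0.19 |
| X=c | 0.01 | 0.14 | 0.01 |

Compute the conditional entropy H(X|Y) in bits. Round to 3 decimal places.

1.288 bits

Marginals: p(X) = (0.3400, 0.5000, 0.1600), p(Y) = (0.3000, 0.4400, 0.2600).
H(X|Y) = Σ p(Y) · H(X|Y=·).
  Y=r: p=0.3000, H(X|Y=r) = 1.1567
  Y=s: p=0.4400, H(X|Y=s) = 1.5488
  Y=t: p=0.2600, H(X|Y=t) = 0.9997
Weighted sum = 1.288 bits.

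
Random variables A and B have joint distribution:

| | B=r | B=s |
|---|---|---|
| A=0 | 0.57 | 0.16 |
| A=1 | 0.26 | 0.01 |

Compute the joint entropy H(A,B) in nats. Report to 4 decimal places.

H(A,B) = −Σ p(x,y)·ln p(x,y) over all 4 cells.
  cell (0,r): −0.57·ln0.57 = 0.32041
  cell (0,s): −0.16·ln0.16 = 0.29321
  cell (1,r): −0.26·ln0.26 = 0.35024
  cell (1,s): −0.01·ln0.01 = 0.04605
Sum = 1.0099 nats.

1.0099 nats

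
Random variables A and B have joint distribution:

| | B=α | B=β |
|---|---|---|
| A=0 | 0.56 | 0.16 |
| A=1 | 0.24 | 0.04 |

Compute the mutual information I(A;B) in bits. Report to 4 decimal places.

Marginals: p(A) = (0.7200, 0.2800), p(B) = (0.8000, 0.2000).
I(A;B) = Σ p(x,y)·log₂[p(x,y)/(p(x)p(y))].
  (0,α): 0.56·log₂(0.9722) = -0.02276
  (0,β): 0.16·log₂(1.1111) = 0.02432
  (1,α): 0.24·log₂(1.0714) = 0.02389
  (1,β): 0.04·log₂(0.7143) = -0.01942
Sum = 0.0060 bits.

0.0060 bits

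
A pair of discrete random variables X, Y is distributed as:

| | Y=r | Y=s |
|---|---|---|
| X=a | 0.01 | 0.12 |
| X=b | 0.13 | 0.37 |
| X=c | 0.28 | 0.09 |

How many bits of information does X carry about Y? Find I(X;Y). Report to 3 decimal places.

Marginals: p(X) = (0.1300, 0.5000, 0.3700), p(Y) = (0.4200, 0.5800).
I(X;Y) = H(X) + H(Y) − H(X,Y).
H(X) = 1.4134, H(Y) = 0.9815, H(X,Y) = 2.1738.
I(X;Y) = 1.4134 + 0.9815 − 2.1738 = 0.221 bits.

0.221 bits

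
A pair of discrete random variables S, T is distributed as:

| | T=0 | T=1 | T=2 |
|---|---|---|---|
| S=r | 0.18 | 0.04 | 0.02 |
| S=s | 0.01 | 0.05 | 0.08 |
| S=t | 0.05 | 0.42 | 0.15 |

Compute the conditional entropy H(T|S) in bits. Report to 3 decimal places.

1.151 bits

Chain rule: H(T|S) = H(S,T) − H(S).
Marginals: p(S) = (0.2400, 0.1400, 0.6200), p(T) = (0.2400, 0.5100, 0.2500).
H(S,T) = 2.4703 bits; H(S) = 1.3188 bits.
H(T|S) = 2.4703 − 1.3188 = 1.151 bits.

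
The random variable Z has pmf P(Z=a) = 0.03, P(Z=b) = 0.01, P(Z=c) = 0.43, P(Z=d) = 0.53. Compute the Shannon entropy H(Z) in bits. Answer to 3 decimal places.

1.227 bits

H(Z) = −Σ p·log₂ p.
  −(0.03)·log₂(0.03) = 0.1518
  −(0.01)·log₂(0.01) = 0.0664
  −(0.43)·log₂(0.43) = 0.5236
  −(0.53)·log₂(0.53) = 0.4854
Sum: 0.1518 + 0.0664 + 0.5236 + 0.4854 = 1.227 bits.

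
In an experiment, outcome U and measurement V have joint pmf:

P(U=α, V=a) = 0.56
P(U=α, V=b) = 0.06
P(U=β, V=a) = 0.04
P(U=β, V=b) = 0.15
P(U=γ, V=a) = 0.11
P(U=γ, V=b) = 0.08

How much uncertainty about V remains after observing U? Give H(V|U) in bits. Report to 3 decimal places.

0.612 bits

Marginals: p(U) = (0.6200, 0.1900, 0.1900), p(V) = (0.7100, 0.2900).
H(V|U) = Σ p(U) · H(V|U=·).
  U=α: p=0.6200, H(V|U=α) = 0.4587
  U=β: p=0.1900, H(V|U=β) = 0.7425
  U=γ: p=0.1900, H(V|U=γ) = 0.9819
Weighted sum = 0.612 bits.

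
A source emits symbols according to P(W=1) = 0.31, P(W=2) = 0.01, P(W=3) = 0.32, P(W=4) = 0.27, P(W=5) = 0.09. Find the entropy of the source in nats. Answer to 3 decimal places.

1.344 nats

H(W) = −Σ p·ln p.
  −(0.31)·ln(0.31) = 0.3631
  −(0.01)·ln(0.01) = 0.0461
  −(0.32)·ln(0.32) = 0.3646
  −(0.27)·ln(0.27) = 0.3535
  −(0.09)·ln(0.09) = 0.2167
Sum: 0.3631 + 0.0461 + 0.3646 + 0.3535 + 0.2167 = 1.344 nats.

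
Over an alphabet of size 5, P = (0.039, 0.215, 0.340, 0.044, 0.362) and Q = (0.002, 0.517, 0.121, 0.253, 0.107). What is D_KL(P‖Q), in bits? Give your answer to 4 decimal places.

0.9273 bits

D(P‖Q) = Σ p·log₂(p/q).
  0.039·log₂(0.039/0.002) = 0.16713
  0.215·log₂(0.215/0.517) = -0.27215
  0.340·log₂(0.340/0.121) = 0.50678
  0.044·log₂(0.044/0.253) = -0.11104
  0.362·log₂(0.362/0.107) = 0.63653
D(P‖Q) = 0.9273 bits.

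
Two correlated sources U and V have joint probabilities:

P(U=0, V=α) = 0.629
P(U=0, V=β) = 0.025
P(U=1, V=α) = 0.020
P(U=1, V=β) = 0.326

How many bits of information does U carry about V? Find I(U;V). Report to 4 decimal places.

Marginals: p(U) = (0.6540, 0.3460), p(V) = (0.6490, 0.3510).
I(U;V) = H(U) + H(V) − H(U,V).
H(U) = 0.9304, H(V) = 0.9350, H(U,V) = 1.1938.
I(U;V) = 0.9304 + 0.9350 − 1.1938 = 0.6716 bits.

0.6716 bits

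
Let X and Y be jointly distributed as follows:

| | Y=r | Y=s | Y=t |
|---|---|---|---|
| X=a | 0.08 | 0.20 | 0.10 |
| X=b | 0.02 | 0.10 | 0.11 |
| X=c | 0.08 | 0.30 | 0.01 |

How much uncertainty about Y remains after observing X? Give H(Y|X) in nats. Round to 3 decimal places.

Chain rule: H(Y|X) = H(X,Y) − H(X).
Marginals: p(X) = (0.3800, 0.2300, 0.3900), p(Y) = (0.1800, 0.6000, 0.2200).
H(X,Y) = 1.9148 nats; H(X) = 1.0729 nats.
H(Y|X) = 1.9148 − 1.0729 = 0.842 nats.

0.842 nats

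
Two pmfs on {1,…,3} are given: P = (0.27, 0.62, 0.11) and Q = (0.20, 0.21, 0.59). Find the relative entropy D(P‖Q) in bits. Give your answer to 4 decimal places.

0.8187 bits

D(P‖Q) = Σ p·log₂(p/q).
  0.27·log₂(0.27/0.20) = 0.11690
  0.62·log₂(0.62/0.21) = 0.96836
  0.11·log₂(0.11/0.59) = -0.26655
D(P‖Q) = 0.8187 bits.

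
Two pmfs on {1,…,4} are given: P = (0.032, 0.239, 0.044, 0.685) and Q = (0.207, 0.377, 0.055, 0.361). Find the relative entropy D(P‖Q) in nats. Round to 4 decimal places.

0.2603 nats

D(P‖Q) = Σ p·ln(p/q).
  0.032·ln(0.032/0.207) = -0.05974
  0.239·ln(0.239/0.377) = -0.10893
  0.044·ln(0.044/0.055) = -0.00982
  0.685·ln(0.685/0.361) = 0.43877
D(P‖Q) = 0.2603 nats.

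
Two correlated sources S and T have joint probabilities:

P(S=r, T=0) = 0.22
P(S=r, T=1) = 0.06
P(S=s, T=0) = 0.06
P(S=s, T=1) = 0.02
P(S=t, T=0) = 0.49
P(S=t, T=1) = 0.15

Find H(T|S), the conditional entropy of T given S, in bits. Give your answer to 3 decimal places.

Marginals: p(S) = (0.2800, 0.0800, 0.6400), p(T) = (0.7700, 0.2300).
H(T|S) = Σ p(S) · H(T|S=·).
  S=r: p=0.2800, H(T|S=r) = 0.7496
  S=s: p=0.0800, H(T|S=s) = 0.8113
  S=t: p=0.6400, H(T|S=t) = 0.7856
Weighted sum = 0.778 bits.

0.778 bits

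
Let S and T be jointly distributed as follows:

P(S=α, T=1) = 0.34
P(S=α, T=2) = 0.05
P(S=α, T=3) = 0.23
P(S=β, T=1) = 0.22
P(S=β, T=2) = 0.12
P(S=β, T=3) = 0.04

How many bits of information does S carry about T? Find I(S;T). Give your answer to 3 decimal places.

0.105 bits

Marginals: p(S) = (0.6200, 0.3800), p(T) = (0.5600, 0.1700, 0.2700).
I(S;T) = H(S) + H(T) − H(S,T).
H(S) = 0.9580, H(T) = 1.4130, H(S,T) = 2.2663.
I(S;T) = 0.9580 + 1.4130 − 2.2663 = 0.105 bits.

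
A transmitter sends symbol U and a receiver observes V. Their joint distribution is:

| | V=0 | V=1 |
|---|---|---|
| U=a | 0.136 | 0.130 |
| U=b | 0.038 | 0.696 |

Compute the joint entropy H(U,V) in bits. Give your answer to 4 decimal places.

H(U,V) = −Σ p(x,y)·log₂ p(x,y) over all 4 cells.
  cell (a,0): −0.136·log₂0.136 = 0.39145
  cell (a,1): −0.130·log₂0.130 = 0.38264
  cell (b,0): −0.038·log₂0.038 = 0.17928
  cell (b,1): −0.696·log₂0.696 = 0.36390
Sum = 1.3173 bits.

1.3173 bits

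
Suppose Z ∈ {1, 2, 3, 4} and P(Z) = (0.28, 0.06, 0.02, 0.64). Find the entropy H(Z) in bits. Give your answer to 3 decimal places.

1.283 bits

H(Z) = −Σ p·log₂ p.
  −(0.28)·log₂(0.28) = 0.5142
  −(0.06)·log₂(0.06) = 0.2435
  −(0.02)·log₂(0.02) = 0.1129
  −(0.64)·log₂(0.64) = 0.4121
Sum: 0.5142 + 0.2435 + 0.1129 + 0.4121 = 1.283 bits.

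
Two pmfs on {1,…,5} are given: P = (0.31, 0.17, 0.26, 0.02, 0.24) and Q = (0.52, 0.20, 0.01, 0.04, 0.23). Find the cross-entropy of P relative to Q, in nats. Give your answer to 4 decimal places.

H(P,Q) = −Σ p·ln q.
  −0.31·ln(0.52) = 0.20272
  −0.17·ln(0.20) = 0.27360
  −0.26·ln(0.01) = 1.19734
  −0.02·ln(0.04) = 0.06438
  −0.24·ln(0.23) = 0.35272
H(P,Q) = 2.0908 nats.

2.0908 nats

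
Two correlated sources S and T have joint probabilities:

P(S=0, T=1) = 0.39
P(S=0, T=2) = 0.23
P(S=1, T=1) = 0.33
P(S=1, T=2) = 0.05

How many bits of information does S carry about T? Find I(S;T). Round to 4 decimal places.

Marginals: p(S) = (0.6200, 0.3800), p(T) = (0.7200, 0.2800).
I(S;T) = Σ p(x,y)·log₂[p(x,y)/(p(x)p(y))].
  (0,1): 0.39·log₂(0.8737) = -0.07600
  (0,2): 0.23·log₂(1.3249) = 0.09335
  (1,1): 0.33·log₂(1.2061) = 0.08923
  (1,2): 0.05·log₂(0.4699) = -0.05447
Sum = 0.0521 bits.

0.0521 bits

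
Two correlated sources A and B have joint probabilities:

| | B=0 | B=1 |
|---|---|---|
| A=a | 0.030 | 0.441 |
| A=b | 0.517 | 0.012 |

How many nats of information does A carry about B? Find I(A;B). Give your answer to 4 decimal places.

Marginals: p(A) = (0.4710, 0.5290), p(B) = (0.5470, 0.4530).
I(A;B) = Σ p(x,y)·ln[p(x,y)/(p(x)p(y))].
  (a,0): 0.030·ln(0.1164) = -0.06451
  (a,1): 0.441·ln(2.0669) = 0.32019
  (b,0): 0.517·ln(1.7867) = 0.30005
  (b,1): 0.012·ln(0.0501) = -0.03593
Sum = 0.5198 nats.

0.5198 nats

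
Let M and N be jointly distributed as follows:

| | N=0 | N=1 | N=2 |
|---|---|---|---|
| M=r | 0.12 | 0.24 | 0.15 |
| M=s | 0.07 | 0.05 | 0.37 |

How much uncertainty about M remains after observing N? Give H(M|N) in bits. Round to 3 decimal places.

Chain rule: H(M|N) = H(M,N) − H(N).
Marginals: p(M) = (0.5100, 0.4900), p(N) = (0.1900, 0.2900, 0.5200).
H(M,N) = 2.2871 bits; H(N) = 1.4637 bits.
H(M|N) = 2.2871 − 1.4637 = 0.823 bits.

0.823 bits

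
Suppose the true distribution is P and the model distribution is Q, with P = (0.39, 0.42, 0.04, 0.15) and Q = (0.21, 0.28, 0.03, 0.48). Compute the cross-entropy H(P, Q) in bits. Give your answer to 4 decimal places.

H(P,Q) = −Σ p·log₂ q.
  −0.39·log₂(0.21) = 0.87810
  −0.42·log₂(0.28) = 0.77133
  −0.04·log₂(0.03) = 0.20236
  −0.15·log₂(0.48) = 0.15883
H(P,Q) = 2.0106 bits.

2.0106 bits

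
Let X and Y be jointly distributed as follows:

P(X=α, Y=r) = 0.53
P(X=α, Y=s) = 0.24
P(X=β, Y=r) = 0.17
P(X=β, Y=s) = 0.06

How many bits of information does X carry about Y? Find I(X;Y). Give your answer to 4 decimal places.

Marginals: p(X) = (0.7700, 0.2300), p(Y) = (0.7000, 0.3000).
I(X;Y) = Σ p(x,y)·log₂[p(x,y)/(p(x)p(y))].
  (α,r): 0.53·log₂(0.9833) = -0.01288
  (α,s): 0.24·log₂(1.0390) = 0.01323
  (β,r): 0.17·log₂(1.0559) = 0.01334
  (β,s): 0.06·log₂(0.8696) = -0.01210
Sum = 0.0016 bits.

0.0016 bits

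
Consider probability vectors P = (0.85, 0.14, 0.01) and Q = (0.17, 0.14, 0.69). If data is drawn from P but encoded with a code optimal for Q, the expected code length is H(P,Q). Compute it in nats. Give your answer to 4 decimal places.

1.7851 nats

H(P,Q) = −Σ p·ln q.
  −0.85·ln(0.17) = 1.50616
  −0.14·ln(0.14) = 0.27526
  −0.01·ln(0.69) = 0.00371
H(P,Q) = 1.7851 nats.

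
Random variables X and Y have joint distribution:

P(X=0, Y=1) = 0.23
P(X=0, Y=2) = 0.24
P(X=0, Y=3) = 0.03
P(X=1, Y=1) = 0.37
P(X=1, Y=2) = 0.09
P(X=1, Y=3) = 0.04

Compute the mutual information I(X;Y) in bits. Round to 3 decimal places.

0.076 bits

Marginals: p(X) = (0.5000, 0.5000), p(Y) = (0.6000, 0.3300, 0.0700).
I(X;Y) = Σ p(x,y)·log₂[p(x,y)/(p(x)p(y))].
  (0,1): 0.23·log₂(0.7667) = -0.0882
  (0,2): 0.24·log₂(1.4545) = 0.1297
  (0,3): 0.03·log₂(0.8571) = -0.0067
  (1,1): 0.37·log₂(1.2333) = 0.1119
  (1,2): 0.09·log₂(0.5455) = -0.0787
  (1,3): 0.04·log₂(1.1429) = 0.0077
Sum = 0.076 bits.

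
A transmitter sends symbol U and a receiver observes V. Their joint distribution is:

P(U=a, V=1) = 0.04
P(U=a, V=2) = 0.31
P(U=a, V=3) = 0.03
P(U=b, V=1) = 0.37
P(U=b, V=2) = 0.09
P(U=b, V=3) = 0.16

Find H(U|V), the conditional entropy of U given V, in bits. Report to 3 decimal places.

Chain rule: H(U|V) = H(U,V) − H(V).
Marginals: p(U) = (0.3800, 0.6200), p(V) = (0.4100, 0.4000, 0.1900).
H(U,V) = 2.1277 bits; H(V) = 1.5114 bits.
H(U|V) = 2.1277 − 1.5114 = 0.616 bits.

0.616 bits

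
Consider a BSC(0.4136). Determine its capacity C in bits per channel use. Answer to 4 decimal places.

0.0216 bits

Binary symmetric channel: C = 1 − h₂(ε) where h₂ is the binary entropy function.
h₂(0.4136) = −0.4136·log₂0.4136 − 0.5864·log₂0.5864 = 0.9784.
C = 1 − 0.9784 = 0.0216 bits per channel use.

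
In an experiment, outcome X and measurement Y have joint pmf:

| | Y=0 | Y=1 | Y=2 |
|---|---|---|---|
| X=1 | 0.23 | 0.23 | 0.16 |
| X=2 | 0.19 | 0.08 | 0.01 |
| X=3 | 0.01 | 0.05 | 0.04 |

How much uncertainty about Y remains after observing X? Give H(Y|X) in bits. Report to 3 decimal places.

Chain rule: H(Y|X) = H(X,Y) − H(X).
Marginals: p(X) = (0.6200, 0.2800, 0.1000), p(Y) = (0.4300, 0.3600, 0.2100).
H(X,Y) = 2.6798 bits; H(X) = 1.2740 bits.
H(Y|X) = 2.6798 − 1.2740 = 1.406 bits.

1.406 bits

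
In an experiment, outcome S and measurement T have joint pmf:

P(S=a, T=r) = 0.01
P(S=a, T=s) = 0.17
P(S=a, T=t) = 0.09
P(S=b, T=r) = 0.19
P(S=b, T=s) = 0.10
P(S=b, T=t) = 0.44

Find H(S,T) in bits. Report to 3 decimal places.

H(S,T) = −Σ p(x,y)·log₂ p(x,y) over all 6 cells.
  cell (a,r): −0.01·log₂0.01 = 0.0664
  cell (a,s): −0.17·log₂0.17 = 0.4346
  cell (a,t): −0.09·log₂0.09 = 0.3127
  cell (b,r): −0.19·log₂0.19 = 0.4552
  cell (b,s): −0.10·log₂0.10 = 0.3322
  cell (b,t): −0.44·log₂0.44 = 0.5211
Sum = 2.122 bits.

2.122 bits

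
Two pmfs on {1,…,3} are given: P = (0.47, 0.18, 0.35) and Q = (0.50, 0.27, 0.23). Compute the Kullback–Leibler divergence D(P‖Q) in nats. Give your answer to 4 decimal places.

0.0449 nats

D(P‖Q) = Σ p·ln(p/q).
  0.47·ln(0.47/0.50) = -0.02908
  0.18·ln(0.18/0.27) = -0.07298
  0.35·ln(0.35/0.23) = 0.14695
D(P‖Q) = 0.0449 nats.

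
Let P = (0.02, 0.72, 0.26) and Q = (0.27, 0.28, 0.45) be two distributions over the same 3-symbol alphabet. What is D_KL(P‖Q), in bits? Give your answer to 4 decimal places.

0.7002 bits

D(P‖Q) = Σ p·log₂(p/q).
  0.02·log₂(0.02/0.27) = -0.07510
  0.72·log₂(0.72/0.28) = 0.98105
  0.26·log₂(0.26/0.45) = -0.20577
D(P‖Q) = 0.7002 bits.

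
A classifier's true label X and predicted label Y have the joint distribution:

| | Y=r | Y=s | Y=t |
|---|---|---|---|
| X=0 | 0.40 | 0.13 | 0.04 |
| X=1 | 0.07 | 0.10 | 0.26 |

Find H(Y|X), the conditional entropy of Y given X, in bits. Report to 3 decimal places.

Chain rule: H(Y|X) = H(X,Y) − H(X).
Marginals: p(X) = (0.5700, 0.4300), p(Y) = (0.4700, 0.2300, 0.3000).
H(X,Y) = 2.2032 bits; H(X) = 0.9858 bits.
H(Y|X) = 2.2032 − 0.9858 = 1.217 bits.

1.217 bits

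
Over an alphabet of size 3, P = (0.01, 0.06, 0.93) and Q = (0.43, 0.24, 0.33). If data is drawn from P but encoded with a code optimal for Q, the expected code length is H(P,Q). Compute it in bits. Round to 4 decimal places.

H(P,Q) = −Σ p·log₂ q.
  −0.01·log₂(0.43) = 0.01218
  −0.06·log₂(0.24) = 0.12353
  −0.93·log₂(0.33) = 1.48750
H(P,Q) = 1.6232 bits.

1.6232 bits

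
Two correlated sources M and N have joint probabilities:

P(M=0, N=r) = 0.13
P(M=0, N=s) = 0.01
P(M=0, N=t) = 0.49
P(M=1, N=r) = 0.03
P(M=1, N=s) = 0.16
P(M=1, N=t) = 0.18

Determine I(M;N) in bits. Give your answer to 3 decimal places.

Marginals: p(M) = (0.6300, 0.3700), p(N) = (0.1600, 0.1700, 0.6700).
I(M;N) = Σ p(x,y)·log₂[p(x,y)/(p(x)p(y))].
  (0,r): 0.13·log₂(1.2897) = 0.0477
  (0,s): 0.01·log₂(0.0934) = -0.0342
  (0,t): 0.49·log₂(1.1609) = 0.1054
  (1,r): 0.03·log₂(0.5068) = -0.0294
  (1,s): 0.16·log₂(2.5437) = 0.2155
  (1,t): 0.18·log₂(0.7261) = -0.0831
Sum = 0.222 bits.

0.222 bits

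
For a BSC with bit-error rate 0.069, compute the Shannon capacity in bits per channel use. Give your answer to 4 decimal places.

Binary symmetric channel: C = 1 − h₂(ε) where h₂ is the binary entropy function.
h₂(0.069) = −0.069·log₂0.069 − 0.931·log₂0.931 = 0.3622.
C = 1 − 0.3622 = 0.6378 bits per channel use.

0.6378 bits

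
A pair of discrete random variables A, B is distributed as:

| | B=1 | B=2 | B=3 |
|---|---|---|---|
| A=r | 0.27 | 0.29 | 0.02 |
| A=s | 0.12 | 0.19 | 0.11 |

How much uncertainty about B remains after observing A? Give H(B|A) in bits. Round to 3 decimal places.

Marginals: p(A) = (0.5800, 0.4200), p(B) = (0.3900, 0.4800, 0.1300).
H(B|A) = Σ p(A) · H(B|A=·).
  A=r: p=0.5800, H(B|A=r) = 1.1810
  A=s: p=0.4200, H(B|A=s) = 1.5403
Weighted sum = 1.332 bits.

1.332 bits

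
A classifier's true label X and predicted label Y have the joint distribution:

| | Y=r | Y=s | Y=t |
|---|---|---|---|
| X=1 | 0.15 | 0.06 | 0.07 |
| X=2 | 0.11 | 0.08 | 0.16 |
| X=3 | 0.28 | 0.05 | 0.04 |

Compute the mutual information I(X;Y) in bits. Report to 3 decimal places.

Marginals: p(X) = (0.2800, 0.3500, 0.3700), p(Y) = (0.5400, 0.1900, 0.2700).
I(X;Y) = Σ p(x,y)·log₂[p(x,y)/(p(x)p(y))].
  (1,r): 0.15·log₂(0.9921) = -0.0017
  (1,s): 0.06·log₂(1.1278) = 0.0104
  (1,t): 0.07·log₂(0.9259) = -0.0078
  (2,r): 0.11·log₂(0.5820) = -0.0859
  (2,s): 0.08·log₂(1.2030) = 0.0213
  (2,t): 0.16·log₂(1.6931) = 0.1215
  (3,r): 0.28·log₂(1.4014) = 0.1363
  (3,s): 0.05·log₂(0.7112) = -0.0246
  (3,t): 0.04·log₂(0.4004) = -0.0528
Sum = 0.117 bits.

0.117 bits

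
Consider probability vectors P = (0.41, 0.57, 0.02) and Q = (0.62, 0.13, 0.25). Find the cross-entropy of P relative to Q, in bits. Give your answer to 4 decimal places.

2.0005 bits

H(P,Q) = −Σ p·log₂ q.
  −0.41·log₂(0.62) = 0.28276
  −0.57·log₂(0.13) = 1.67775
  −0.02·log₂(0.25) = 0.04000
H(P,Q) = 2.0005 bits.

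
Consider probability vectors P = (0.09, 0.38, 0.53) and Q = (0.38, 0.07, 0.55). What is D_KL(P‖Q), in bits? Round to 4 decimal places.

0.7121 bits

D(P‖Q) = Σ p·log₂(p/q).
  0.09·log₂(0.09/0.38) = -0.18702
  0.38·log₂(0.38/0.07) = 0.92742
  0.53·log₂(0.53/0.55) = -0.02832
D(P‖Q) = 0.7121 bits.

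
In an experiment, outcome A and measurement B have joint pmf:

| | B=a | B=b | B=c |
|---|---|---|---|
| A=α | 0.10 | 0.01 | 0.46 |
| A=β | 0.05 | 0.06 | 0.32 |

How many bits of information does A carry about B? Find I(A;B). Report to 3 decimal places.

0.045 bits

Marginals: p(A) = (0.5700, 0.4300), p(B) = (0.1500, 0.0700, 0.7800).
I(A;B) = H(A) + H(B) − H(A,B).
H(A) = 0.9858, H(B) = 0.9587, H(A,B) = 1.8996.
I(A;B) = 0.9858 + 0.9587 − 1.8996 = 0.045 bits.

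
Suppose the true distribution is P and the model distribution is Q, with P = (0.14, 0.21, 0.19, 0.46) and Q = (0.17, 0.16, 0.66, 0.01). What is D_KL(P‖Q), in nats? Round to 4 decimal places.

1.5545 nats

D(P‖Q) = Σ p·ln(p/q).
  0.14·ln(0.14/0.17) = -0.02718
  0.21·ln(0.21/0.16) = 0.05711
  0.19·ln(0.19/0.66) = -0.23659
  0.46·ln(0.46/0.01) = 1.76118
D(P‖Q) = 1.5545 nats.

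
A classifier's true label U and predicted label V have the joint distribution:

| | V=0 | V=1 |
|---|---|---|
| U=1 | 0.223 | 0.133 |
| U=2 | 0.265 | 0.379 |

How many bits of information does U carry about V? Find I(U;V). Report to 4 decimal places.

0.0308 bits

Marginals: p(U) = (0.3560, 0.6440), p(V) = (0.4880, 0.5120).
I(U;V) = H(U) + H(V) − H(U,V).
H(U) = 0.9393, H(V) = 0.9996, H(U,V) = 1.9081.
I(U;V) = 0.9393 + 0.9996 − 1.9081 = 0.0308 bits.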